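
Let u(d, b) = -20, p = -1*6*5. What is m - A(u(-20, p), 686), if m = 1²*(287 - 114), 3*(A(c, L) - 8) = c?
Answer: 515/3 ≈ 171.67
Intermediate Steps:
p = -30 (p = -6*5 = -30)
A(c, L) = 8 + c/3
m = 173 (m = 1*173 = 173)
m - A(u(-20, p), 686) = 173 - (8 + (⅓)*(-20)) = 173 - (8 - 20/3) = 173 - 1*4/3 = 173 - 4/3 = 515/3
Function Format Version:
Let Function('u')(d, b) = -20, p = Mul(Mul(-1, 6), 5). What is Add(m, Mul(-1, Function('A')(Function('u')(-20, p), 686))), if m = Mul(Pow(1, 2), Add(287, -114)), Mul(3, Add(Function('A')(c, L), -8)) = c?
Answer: Rational(515, 3) ≈ 171.67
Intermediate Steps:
p = -30 (p = Mul(-6, 5) = -30)
Function('A')(c, L) = Add(8, Mul(Rational(1, 3), c))
m = 173 (m = Mul(1, 173) = 173)
Add(m, Mul(-1, Function('A')(Function('u')(-20, p), 686))) = Add(173, Mul(-1, Add(8, Mul(Rational(1, 3), -20)))) = Add(173, Mul(-1, Add(8, Rational(-20, 3)))) = Add(173, Mul(-1, Rational(4, 3))) = Add(173, Rational(-4, 3)) = Rational(515, 3)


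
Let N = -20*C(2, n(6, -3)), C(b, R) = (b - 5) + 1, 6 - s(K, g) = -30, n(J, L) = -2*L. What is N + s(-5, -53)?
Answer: 76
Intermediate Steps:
s(K, g) = 36 (s(K, g) = 6 - 1*(-30) = 6 + 30 = 36)
C(b, R) = -4 + b (C(b, R) = (-5 + b) + 1 = -4 + b)
N = 40 (N = -20*(-4 + 2) = -20*(-2) = 40)
N + s(-5, -53) = 40 + 36 = 76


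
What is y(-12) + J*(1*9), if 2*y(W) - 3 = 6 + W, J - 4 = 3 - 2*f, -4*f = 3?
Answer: 75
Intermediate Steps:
f = -¾ (f = -¼*3 = -¾ ≈ -0.75000)
J = 17/2 (J = 4 + (3 - 2*(-¾)) = 4 + (3 + 3/2) = 4 + 9/2 = 17/2 ≈ 8.5000)
y(W) = 9/2 + W/2 (y(W) = 3/2 + (6 + W)/2 = 3/2 + (3 + W/2) = 9/2 + W/2)
y(-12) + J*(1*9) = (9/2 + (½)*(-12)) + 17*(1*9)/2 = (9/2 - 6) + (17/2)*9 = -3/2 + 153/2 = 75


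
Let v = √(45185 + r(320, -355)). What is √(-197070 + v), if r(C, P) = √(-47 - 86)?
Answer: √(-197070 + √(45185 + I*√133)) ≈ 0.e-5 + 443.69*I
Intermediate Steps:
r(C, P) = I*√133 (r(C, P) = √(-133) = I*√133)
v = √(45185 + I*√133) ≈ 212.57 + 0.027*I
√(-197070 + v) = √(-197070 + √(45185 + I*√133))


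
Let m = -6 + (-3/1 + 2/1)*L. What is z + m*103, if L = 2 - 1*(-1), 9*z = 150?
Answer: -2731/3 ≈ -910.33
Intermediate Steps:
z = 50/3 (z = (⅑)*150 = 50/3 ≈ 16.667)
L = 3 (L = 2 + 1 = 3)
m = -9 (m = -6 + (-3/1 + 2/1)*3 = -6 + (-3*1 + 2*1)*3 = -6 + (-3 + 2)*3 = -6 - 1*3 = -6 - 3 = -9)
z + m*103 = 50/3 - 9*103 = 50/3 - 927 = -2731/3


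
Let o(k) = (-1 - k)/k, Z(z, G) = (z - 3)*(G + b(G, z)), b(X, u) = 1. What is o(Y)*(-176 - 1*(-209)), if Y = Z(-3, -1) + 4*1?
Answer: -165/4 ≈ -41.250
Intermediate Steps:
Z(z, G) = (1 + G)*(-3 + z) (Z(z, G) = (z - 3)*(G + 1) = (-3 + z)*(1 + G) = (1 + G)*(-3 + z))
Y = 4 (Y = (-3 - 3 - 3*(-1) - 1*(-3)) + 4*1 = (-3 - 3 + 3 + 3) + 4 = 0 + 4 = 4)
o(k) = (-1 - k)/k
o(Y)*(-176 - 1*(-209)) = ((-1 - 1*4)/4)*(-176 - 1*(-209)) = ((-1 - 4)/4)*(-176 + 209) = ((1/4)*(-5))*33 = -5/4*33 = -165/4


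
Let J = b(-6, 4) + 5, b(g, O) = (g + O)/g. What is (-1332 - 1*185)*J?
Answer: -24272/3 ≈ -8090.7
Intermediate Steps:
b(g, O) = (O + g)/g
J = 16/3 (J = (4 - 6)/(-6) + 5 = -⅙*(-2) + 5 = ⅓ + 5 = 16/3 ≈ 5.3333)
(-1332 - 1*185)*J = (-1332 - 1*185)*(16/3) = (-1332 - 185)*(16/3) = -1517*16/3 = -24272/3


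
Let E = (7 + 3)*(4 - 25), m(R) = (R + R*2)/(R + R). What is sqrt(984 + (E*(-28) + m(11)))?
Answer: sqrt(27462)/2 ≈ 82.858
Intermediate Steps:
m(R) = 3/2 (m(R) = (R + 2*R)/((2*R)) = (3*R)*(1/(2*R)) = 3/2)
E = -210 (E = 10*(-21) = -210)
sqrt(984 + (E*(-28) + m(11))) = sqrt(984 + (-210*(-28) + 3/2)) = sqrt(984 + (5880 + 3/2)) = sqrt(984 + 11763/2) = sqrt(13731/2) = sqrt(27462)/2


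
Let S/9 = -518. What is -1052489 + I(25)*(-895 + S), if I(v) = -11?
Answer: -991362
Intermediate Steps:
S = -4662 (S = 9*(-518) = -4662)
-1052489 + I(25)*(-895 + S) = -1052489 - 11*(-895 - 4662) = -1052489 - 11*(-5557) = -1052489 + 61127 = -991362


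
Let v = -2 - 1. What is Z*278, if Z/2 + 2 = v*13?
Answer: -22796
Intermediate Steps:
v = -3
Z = -82 (Z = -4 + 2*(-3*13) = -4 + 2*(-39) = -4 - 78 = -82)
Z*278 = -82*278 = -22796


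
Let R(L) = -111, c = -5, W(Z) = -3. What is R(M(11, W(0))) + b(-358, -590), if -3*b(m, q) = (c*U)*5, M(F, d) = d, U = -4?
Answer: -433/3 ≈ -144.33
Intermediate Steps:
b(m, q) = -100/3 (b(m, q) = -(-5*(-4))*5/3 = -20*5/3 = -1/3*100 = -100/3)
R(M(11, W(0))) + b(-358, -590) = -111 - 100/3 = -433/3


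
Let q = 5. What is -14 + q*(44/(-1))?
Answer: -234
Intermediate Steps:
-14 + q*(44/(-1)) = -14 + 5*(44/(-1)) = -14 + 5*(44*(-1)) = -14 + 5*(-44) = -14 - 220 = -234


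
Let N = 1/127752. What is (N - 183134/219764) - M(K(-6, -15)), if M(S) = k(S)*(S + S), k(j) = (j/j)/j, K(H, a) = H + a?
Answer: -19886524015/7018822632 ≈ -2.8333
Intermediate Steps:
k(j) = 1/j
M(S) = 2 (M(S) = (S + S)/S = (2*S)/S = 2)
N = 1/127752 ≈ 7.8277e-6
(N - 183134/219764) - M(K(-6, -15)) = (1/127752 - 183134/219764) - 1*2 = (1/127752 - 183134/219764) - 2 = (1/127752 - 1*91567/109882) - 2 = (1/127752 - 91567/109882) - 2 = -5848878751/7018822632 - 2 = -19886524015/7018822632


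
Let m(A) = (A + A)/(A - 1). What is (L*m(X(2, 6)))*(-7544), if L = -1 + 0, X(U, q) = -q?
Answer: 90528/7 ≈ 12933.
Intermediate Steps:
L = -1
m(A) = 2*A/(-1 + A) (m(A) = (2*A)/(-1 + A) = 2*A/(-1 + A))
(L*m(X(2, 6)))*(-7544) = -2*(-1*6)/(-1 - 1*6)*(-7544) = -2*(-6)/(-1 - 6)*(-7544) = -2*(-6)/(-7)*(-7544) = -2*(-6)*(-1)/7*(-7544) = -1*12/7*(-7544) = -12/7*(-7544) = 90528/7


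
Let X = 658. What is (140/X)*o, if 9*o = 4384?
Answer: 43840/423 ≈ 103.64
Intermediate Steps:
o = 4384/9 (o = (⅑)*4384 = 4384/9 ≈ 487.11)
(140/X)*o = (140/658)*(4384/9) = (140*(1/658))*(4384/9) = (10/47)*(4384/9) = 43840/423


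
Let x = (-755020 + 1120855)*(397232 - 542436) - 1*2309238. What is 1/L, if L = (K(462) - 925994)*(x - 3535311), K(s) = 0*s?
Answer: 1/49194866437914666 ≈ 2.0327e-17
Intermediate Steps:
K(s) = 0
x = -53123014578 (x = 365835*(-145204) - 2309238 = -53120705340 - 2309238 = -53123014578)
L = 49194866437914666 (L = (0 - 925994)*(-53123014578 - 3535311) = -925994*(-53126549889) = 49194866437914666)
1/L = 1/49194866437914666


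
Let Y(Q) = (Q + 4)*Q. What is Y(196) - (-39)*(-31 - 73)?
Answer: 35144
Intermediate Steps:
Y(Q) = Q*(4 + Q) (Y(Q) = (4 + Q)*Q = Q*(4 + Q))
Y(196) - (-39)*(-31 - 73) = 196*(4 + 196) - (-39)*(-31 - 73) = 196*200 - (-39)*(-104) = 39200 - 1*4056 = 39200 - 4056 = 35144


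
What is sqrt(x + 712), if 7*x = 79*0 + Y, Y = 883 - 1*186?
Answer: sqrt(39767)/7 ≈ 28.488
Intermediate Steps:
Y = 697 (Y = 883 - 186 = 697)
x = 697/7 (x = (79*0 + 697)/7 = (0 + 697)/7 = (1/7)*697 = 697/7 ≈ 99.571)
sqrt(x + 712) = sqrt(697/7 + 712) = sqrt(5681/7) = sqrt(39767)/7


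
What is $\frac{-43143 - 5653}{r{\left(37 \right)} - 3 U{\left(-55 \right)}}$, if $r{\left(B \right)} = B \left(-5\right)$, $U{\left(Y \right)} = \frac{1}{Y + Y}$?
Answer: $\frac{5367560}{20347} \approx 263.8$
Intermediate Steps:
$U{\left(Y \right)} = \frac{1}{2 Y}$
$r{\left(B \right)} = - 5 B$
$\frac{-43143 - 5653}{r{\left(37 \right)} - 3 U{\left(-55 \right)}} = \frac{-43143 - 5653}{\left(-5\right) 37 - 3 \frac{1}{2 \left(-55\right)}} = - \frac{48796}{-185 - 3 \cdot \frac{1}{2} \left(- \frac{1}{55}\right)} = - \frac{48796}{-185 - - \frac{3}{110}} = - \frac{48796}{-185 + \frac{3}{110}} = - \frac{48796}{- \frac{20347}{110}} = \left(-48796\right) \left(- \frac{110}{20347}\right) = \frac{5367560}{20347}$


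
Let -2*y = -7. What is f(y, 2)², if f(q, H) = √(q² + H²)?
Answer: 65/4 ≈ 16.250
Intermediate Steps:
y = 7/2 (y = -½*(-7) = 7/2 ≈ 3.5000)
f(q, H) = √(H² + q²)
f(y, 2)² = (√(2² + (7/2)²))² = (√(4 + 49/4))² = (√(65/4))² = (√65/2)² = 65/4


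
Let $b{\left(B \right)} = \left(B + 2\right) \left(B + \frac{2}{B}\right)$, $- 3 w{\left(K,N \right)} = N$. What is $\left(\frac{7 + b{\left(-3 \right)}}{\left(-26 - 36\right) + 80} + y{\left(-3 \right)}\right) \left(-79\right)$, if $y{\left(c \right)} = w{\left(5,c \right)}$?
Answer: $- \frac{3397}{27} \approx -125.81$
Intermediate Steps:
$w{\left(K,N \right)} = - \frac{N}{3}$
$b{\left(B \right)} = \left(2 + B\right) \left(B + \frac{2}{B}\right)$
$y{\left(c \right)} = - \frac{c}{3}$
$\left(\frac{7 + b{\left(-3 \right)}}{\left(-26 - 36\right) + 80} + y{\left(-3 \right)}\right) \left(-79\right) = \left(\frac{7 + \left(2 + \left(-3\right)^{2} + 2 \left(-3\right) + \frac{4}{-3}\right)}{\left(-26 - 36\right) + 80} - -1\right) \left(-79\right) = \left(\frac{7 + \left(2 + 9 - 6 + 4 \left(- \frac{1}{3}\right)\right)}{-62 + 80} + 1\right) \left(-79\right) = \left(\frac{7 + \left(2 + 9 - 6 - \frac{4}{3}\right)}{18} + 1\right) \left(-79\right) = \left(\left(7 + \frac{11}{3}\right) \frac{1}{18} + 1\right) \left(-79\right) = \left(\frac{32}{3} \cdot \frac{1}{18} + 1\right) \left(-79\right) = \left(\frac{16}{27} + 1\right) \left(-79\right) = \frac{43}{27} \left(-79\right) = - \frac{3397}{27}$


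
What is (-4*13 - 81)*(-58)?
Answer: 7714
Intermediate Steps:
(-4*13 - 81)*(-58) = (-52 - 81)*(-58) = -133*(-58) = 7714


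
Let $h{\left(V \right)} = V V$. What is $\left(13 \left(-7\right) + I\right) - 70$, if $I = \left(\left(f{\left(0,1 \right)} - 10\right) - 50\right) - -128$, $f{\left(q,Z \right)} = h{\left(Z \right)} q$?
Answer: $-93$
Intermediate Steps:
$h{\left(V \right)} = V^{2}$
$f{\left(q,Z \right)} = q Z^{2}$ ($f{\left(q,Z \right)} = Z^{2} q = q Z^{2}$)
$I = 68$ ($I = \left(\left(0 \cdot 1^{2} - 10\right) - 50\right) - -128 = \left(\left(0 \cdot 1 - 10\right) - 50\right) + 128 = \left(\left(0 - 10\right) - 50\right) + 128 = \left(-10 - 50\right) + 128 = -60 + 128 = 68$)
$\left(13 \left(-7\right) + I\right) - 70 = \left(13 \left(-7\right) + 68\right) - 70 = \left(-91 + 68\right) - 70 = -23 - 70 = -93$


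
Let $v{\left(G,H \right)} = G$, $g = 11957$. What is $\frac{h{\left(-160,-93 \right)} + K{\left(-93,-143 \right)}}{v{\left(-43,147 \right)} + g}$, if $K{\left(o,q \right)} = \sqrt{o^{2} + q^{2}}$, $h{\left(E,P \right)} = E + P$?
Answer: $- \frac{11}{518} + \frac{\sqrt{29098}}{11914} \approx -0.0069178$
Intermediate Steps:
$\frac{h{\left(-160,-93 \right)} + K{\left(-93,-143 \right)}}{v{\left(-43,147 \right)} + g} = \frac{\left(-160 - 93\right) + \sqrt{\left(-93\right)^{2} + \left(-143\right)^{2}}}{-43 + 11957} = \frac{-253 + \sqrt{8649 + 20449}}{11914} = \left(-253 + \sqrt{29098}\right) \frac{1}{11914} = - \frac{11}{518} + \frac{\sqrt{29098}}{11914}$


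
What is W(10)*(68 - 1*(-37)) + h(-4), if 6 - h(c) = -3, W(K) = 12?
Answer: 1269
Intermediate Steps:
h(c) = 9 (h(c) = 6 - 1*(-3) = 6 + 3 = 9)
W(10)*(68 - 1*(-37)) + h(-4) = 12*(68 - 1*(-37)) + 9 = 12*(68 + 37) + 9 = 12*105 + 9 = 1260 + 9 = 1269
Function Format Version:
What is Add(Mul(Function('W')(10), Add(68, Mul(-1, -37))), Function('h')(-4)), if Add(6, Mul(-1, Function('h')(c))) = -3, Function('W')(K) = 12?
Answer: 1269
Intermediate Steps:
Function('h')(c) = 9 (Function('h')(c) = Add(6, Mul(-1, -3)) = Add(6, 3) = 9)
Add(Mul(Function('W')(10), Add(68, Mul(-1, -37))), Function('h')(-4)) = Add(Mul(12, Add(68, Mul(-1, -37))), 9) = Add(Mul(12, Add(68, 37)), 9) = Add(Mul(12, 105), 9) = Add(1260, 9) = 1269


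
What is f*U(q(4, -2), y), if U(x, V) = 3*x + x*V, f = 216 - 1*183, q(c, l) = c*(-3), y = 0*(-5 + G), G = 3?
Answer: -1188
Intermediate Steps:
y = 0 (y = 0*(-5 + 3) = 0*(-2) = 0)
q(c, l) = -3*c
f = 33 (f = 216 - 183 = 33)
U(x, V) = 3*x + V*x
f*U(q(4, -2), y) = 33*((-3*4)*(3 + 0)) = 33*(-12*3) = 33*(-36) = -1188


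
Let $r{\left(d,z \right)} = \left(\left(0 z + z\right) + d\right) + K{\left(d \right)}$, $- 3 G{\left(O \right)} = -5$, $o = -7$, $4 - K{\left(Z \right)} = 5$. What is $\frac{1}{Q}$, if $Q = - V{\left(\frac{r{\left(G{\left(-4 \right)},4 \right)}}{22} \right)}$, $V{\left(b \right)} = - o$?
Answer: $- \frac{1}{7} \approx -0.14286$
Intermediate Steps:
$K{\left(Z \right)} = -1$ ($K{\left(Z \right)} = 4 - 5 = -1$)
$G{\left(O \right)} = \frac{5}{3}$ ($G{\left(O \right)} = \left(- \frac{1}{3}\right) \left(-5\right) = \frac{5}{3}$)
$r{\left(d,z \right)} = -1 + d + z$ ($r{\left(d,z \right)} = \left(\left(0 z + z\right) + d\right) - 1 = \left(\left(0 + z\right) + d\right) - 1 = \left(z + d\right) - 1 = \left(d + z\right) - 1 = -1 + d + z$)
$V{\left(b \right)} = 7$ ($V{\left(b \right)} = \left(-1\right) \left(-7\right) = 7$)
$Q = -7$ ($Q = \left(-1\right) 7 = -7$)
$\frac{1}{Q} = \frac{1}{-7} = - \frac{1}{7}$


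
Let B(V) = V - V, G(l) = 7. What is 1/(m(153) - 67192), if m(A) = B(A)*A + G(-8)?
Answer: -1/67185 ≈ -1.4884e-5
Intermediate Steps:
B(V) = 0
m(A) = 7 (m(A) = 0*A + 7 = 0 + 7 = 7)
1/(m(153) - 67192) = 1/(7 - 67192) = 1/(-67185) = -1/67185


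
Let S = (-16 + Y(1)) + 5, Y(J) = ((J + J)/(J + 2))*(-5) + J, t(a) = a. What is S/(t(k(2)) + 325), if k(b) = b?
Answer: -40/981 ≈ -0.040775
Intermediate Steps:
Y(J) = J - 10*J/(2 + J) (Y(J) = ((2*J)/(2 + J))*(-5) + J = (2*J/(2 + J))*(-5) + J = -10*J/(2 + J) + J = J - 10*J/(2 + J))
S = -40/3 (S = (-16 + 1*(-8 + 1)/(2 + 1)) + 5 = (-16 + 1*(-7)/3) + 5 = (-16 + 1*(⅓)*(-7)) + 5 = (-16 - 7/3) + 5 = -55/3 + 5 = -40/3 ≈ -13.333)
S/(t(k(2)) + 325) = -40/3/(2 + 325) = -40/3/327 = (1/327)*(-40/3) = -40/981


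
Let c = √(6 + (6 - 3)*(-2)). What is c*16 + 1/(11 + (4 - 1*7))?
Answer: ⅛ ≈ 0.12500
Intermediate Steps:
c = 0 (c = √(6 + 3*(-2)) = √(6 - 6) = √0 = 0)
c*16 + 1/(11 + (4 - 1*7)) = 0*16 + 1/(11 + (4 - 1*7)) = 0 + 1/(11 + (4 - 7)) = 0 + 1/(11 - 3) = 0 + 1/8 = 0 + ⅛ = ⅛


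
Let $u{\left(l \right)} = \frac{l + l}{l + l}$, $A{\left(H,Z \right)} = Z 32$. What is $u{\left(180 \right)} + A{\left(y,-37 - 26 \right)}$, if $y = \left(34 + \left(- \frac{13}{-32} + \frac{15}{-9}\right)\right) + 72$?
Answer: $-2015$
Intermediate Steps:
$y = \frac{10055}{96}$ ($y = \left(34 + \left(\left(-13\right) \left(- \frac{1}{32}\right) + 15 \left(- \frac{1}{9}\right)\right)\right) + 72 = \left(34 + \left(\frac{13}{32} - \frac{5}{3}\right)\right) + 72 = \left(34 - \frac{121}{96}\right) + 72 = \frac{3143}{96} + 72 = \frac{10055}{96} \approx 104.74$)
$A{\left(H,Z \right)} = 32 Z$
$u{\left(l \right)} = 1$ ($u{\left(l \right)} = \frac{2 l}{2 l} = 2 l \frac{1}{2 l} = 1$)
$u{\left(180 \right)} + A{\left(y,-37 - 26 \right)} = 1 + 32 \left(-37 - 26\right) = 1 + 32 \left(-63\right) = 1 - 2016 = -2015$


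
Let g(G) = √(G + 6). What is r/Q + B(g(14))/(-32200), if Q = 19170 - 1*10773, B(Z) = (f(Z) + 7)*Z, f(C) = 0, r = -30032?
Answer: -30032/8397 - √5/2300 ≈ -3.5775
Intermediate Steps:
g(G) = √(6 + G)
B(Z) = 7*Z (B(Z) = (0 + 7)*Z = 7*Z)
Q = 8397 (Q = 19170 - 10773 = 8397)
r/Q + B(g(14))/(-32200) = -30032/8397 + (7*√(6 + 14))/(-32200) = -30032*1/8397 + (7*√20)*(-1/32200) = -30032/8397 + (7*(2*√5))*(-1/32200) = -30032/8397 + (14*√5)*(-1/32200) = -30032/8397 - √5/2300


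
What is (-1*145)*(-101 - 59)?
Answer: 23200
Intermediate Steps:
(-1*145)*(-101 - 59) = -145*(-160) = 23200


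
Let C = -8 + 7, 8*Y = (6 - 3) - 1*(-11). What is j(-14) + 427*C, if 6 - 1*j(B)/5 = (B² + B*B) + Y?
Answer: -9463/4 ≈ -2365.8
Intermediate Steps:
Y = 7/4 (Y = ((6 - 3) - 1*(-11))/8 = (3 + 11)/8 = (⅛)*14 = 7/4 ≈ 1.7500)
j(B) = 85/4 - 10*B² (j(B) = 30 - 5*((B² + B*B) + 7/4) = 30 - 5*((B² + B²) + 7/4) = 30 - 5*(2*B² + 7/4) = 30 - 5*(7/4 + 2*B²) = 30 + (-35/4 - 10*B²) = 85/4 - 10*B²)
C = -1 (C = -2*4 + 7 = -8 + 7 = -1)
j(-14) + 427*C = (85/4 - 10*(-14)²) + 427*(-1) = (85/4 - 10*196) - 427 = (85/4 - 1960) - 427 = -7755/4 - 427 = -9463/4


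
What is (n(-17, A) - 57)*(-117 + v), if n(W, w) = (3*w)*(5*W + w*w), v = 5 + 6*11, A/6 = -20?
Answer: 237059022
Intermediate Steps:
A = -120 (A = 6*(-20) = -120)
v = 71 (v = 5 + 66 = 71)
n(W, w) = 3*w*(w² + 5*W) (n(W, w) = (3*w)*(5*W + w²) = (3*w)*(w² + 5*W) = 3*w*(w² + 5*W))
(n(-17, A) - 57)*(-117 + v) = (3*(-120)*((-120)² + 5*(-17)) - 57)*(-117 + 71) = (3*(-120)*(14400 - 85) - 57)*(-46) = (3*(-120)*14315 - 57)*(-46) = (-5153400 - 57)*(-46) = -5153457*(-46) = 237059022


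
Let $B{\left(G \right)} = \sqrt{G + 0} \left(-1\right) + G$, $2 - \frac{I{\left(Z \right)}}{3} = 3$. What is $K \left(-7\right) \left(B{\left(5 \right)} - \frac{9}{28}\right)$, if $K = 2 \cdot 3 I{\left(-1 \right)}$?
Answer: $\frac{1179}{2} - 126 \sqrt{5} \approx 307.76$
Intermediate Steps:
$I{\left(Z \right)} = -3$ ($I{\left(Z \right)} = 6 - 9 = -3$)
$B{\left(G \right)} = G - \sqrt{G}$ ($B{\left(G \right)} = \sqrt{G} \left(-1\right) + G = - \sqrt{G} + G = G - \sqrt{G}$)
$K = -18$ ($K = 2 \cdot 3 \left(-3\right) = 6 \left(-3\right) = -18$)
$K \left(-7\right) \left(B{\left(5 \right)} - \frac{9}{28}\right) = \left(-18\right) \left(-7\right) \left(\left(5 - \sqrt{5}\right) - \frac{9}{28}\right) = 126 \left(\left(5 - \sqrt{5}\right) - \frac{9}{28}\right) = 126 \left(\frac{131}{28} - \sqrt{5}\right) = \frac{1179}{2} - 126 \sqrt{5}$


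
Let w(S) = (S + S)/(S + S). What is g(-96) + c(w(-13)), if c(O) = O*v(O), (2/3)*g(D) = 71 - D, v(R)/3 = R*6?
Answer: 537/2 ≈ 268.50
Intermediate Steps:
v(R) = 18*R (v(R) = 3*(R*6) = 3*(6*R) = 18*R)
g(D) = 213/2 - 3*D/2 (g(D) = 3*(71 - D)/2 = 213/2 - 3*D/2)
w(S) = 1 (w(S) = (2*S)/((2*S)) = (2*S)*(1/(2*S)) = 1)
c(O) = 18*O² (c(O) = O*(18*O) = 18*O²)
g(-96) + c(w(-13)) = (213/2 - 3/2*(-96)) + 18*1² = (213/2 + 144) + 18*1 = 501/2 + 18 = 537/2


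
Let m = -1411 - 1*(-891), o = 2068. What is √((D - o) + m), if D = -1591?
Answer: I*√4179 ≈ 64.645*I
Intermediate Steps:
m = -520 (m = -1411 + 891 = -520)
√((D - o) + m) = √((-1591 - 1*2068) - 520) = √((-1591 - 2068) - 520) = √(-3659 - 520) = √(-4179) = I*√4179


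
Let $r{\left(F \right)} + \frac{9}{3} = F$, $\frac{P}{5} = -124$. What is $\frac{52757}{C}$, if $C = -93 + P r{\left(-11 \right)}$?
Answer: $\frac{52757}{8587} \approx 6.1438$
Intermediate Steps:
$P = -620$ ($P = 5 \left(-124\right) = -620$)
$r{\left(F \right)} = -3 + F$
$C = 8587$ ($C = -93 - 620 \left(-3 - 11\right) = -93 - -8680 = -93 + 8680 = 8587$)
$\frac{52757}{C} = \frac{52757}{8587}$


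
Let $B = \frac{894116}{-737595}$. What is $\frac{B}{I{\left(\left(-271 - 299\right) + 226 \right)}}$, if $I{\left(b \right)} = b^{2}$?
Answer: $- \frac{223529}{21821010480} \approx -1.0244 \cdot 10^{-5}$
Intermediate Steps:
$B = - \frac{894116}{737595}$ ($B = 894116 \left(- \frac{1}{737595}\right) = - \frac{894116}{737595} \approx -1.2122$)
$\frac{B}{I{\left(\left(-271 - 299\right) + 226 \right)}} = - \frac{894116}{737595 \left(\left(-271 - 299\right) + 226\right)^{2}} = - \frac{894116}{737595 \left(-570 + 226\right)^{2}} = - \frac{894116}{737595 \left(-344\right)^{2}} = - \frac{894116}{737595 \cdot 118336} = \left(- \frac{894116}{737595}\right) \frac{1}{118336} = - \frac{223529}{21821010480}$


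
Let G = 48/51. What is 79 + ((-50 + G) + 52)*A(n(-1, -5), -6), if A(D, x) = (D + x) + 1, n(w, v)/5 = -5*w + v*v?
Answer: 8593/17 ≈ 505.47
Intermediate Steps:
G = 16/17 (G = 48*(1/51) = 16/17 ≈ 0.94118)
n(w, v) = -25*w + 5*v² (n(w, v) = 5*(-5*w + v*v) = 5*(-5*w + v²) = 5*(v² - 5*w) = -25*w + 5*v²)
A(D, x) = 1 + D + x
79 + ((-50 + G) + 52)*A(n(-1, -5), -6) = 79 + ((-50 + 16/17) + 52)*(1 + (-25*(-1) + 5*(-5)²) - 6) = 79 + (-834/17 + 52)*(1 + (25 + 5*25) - 6) = 79 + 50*(1 + (25 + 125) - 6)/17 = 79 + 50*(1 + 150 - 6)/17 = 79 + (50/17)*145 = 79 + 7250/17 = 8593/17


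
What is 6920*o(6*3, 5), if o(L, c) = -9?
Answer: -62280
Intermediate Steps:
6920*o(6*3, 5) = 6920*(-9) = -62280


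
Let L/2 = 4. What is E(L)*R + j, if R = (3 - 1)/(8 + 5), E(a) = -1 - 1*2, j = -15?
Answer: -201/13 ≈ -15.462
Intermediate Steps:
L = 8 (L = 2*4 = 8)
E(a) = -3 (E(a) = -1 - 2 = -3)
R = 2/13 ≈ 0.15385
E(L)*R + j = -3*2/13 - 15 = -6/13 - 15 = -201/13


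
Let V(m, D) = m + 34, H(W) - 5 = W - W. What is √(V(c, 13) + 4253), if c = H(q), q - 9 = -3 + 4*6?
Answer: 2*√1073 ≈ 65.513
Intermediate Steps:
q = 30 (q = 9 + (-3 + 4*6) = 9 + (-3 + 24) = 9 + 21 = 30)
H(W) = 5 (H(W) = 5 + (W - W) = 5 + 0 = 5)
c = 5
V(m, D) = 34 + m
√(V(c, 13) + 4253) = √((34 + 5) + 4253) = √(39 + 4253) = √4292 = 2*√1073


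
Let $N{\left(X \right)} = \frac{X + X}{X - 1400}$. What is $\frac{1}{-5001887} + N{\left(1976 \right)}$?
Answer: $\frac{1235466053}{180067932} \approx 6.8611$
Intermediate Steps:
$N{\left(X \right)} = \frac{2 X}{-1400 + X}$
$\frac{1}{-5001887} + N{\left(1976 \right)} = \frac{1}{-5001887} + 2 \cdot 1976 \frac{1}{-1400 + 1976} = - \frac{1}{5001887} + 2 \cdot 1976 \cdot \frac{1}{576} = - \frac{1}{5001887} + \frac{247}{36} = \frac{1235466053}{180067932}$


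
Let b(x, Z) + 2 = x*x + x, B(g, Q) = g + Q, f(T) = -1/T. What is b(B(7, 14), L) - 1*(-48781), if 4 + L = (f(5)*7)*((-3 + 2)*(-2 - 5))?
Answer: 49241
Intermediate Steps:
B(g, Q) = Q + g
L = -69/5 (L = -4 + (-1/5*7)*((-3 + 2)*(-2 - 5)) = -4 + (-1*⅕*7)*(-1*(-7)) = -4 - ⅕*7*7 = -4 - 7/5*7 = -4 - 49/5 = -69/5 ≈ -13.800)
b(x, Z) = -2 + x + x² (b(x, Z) = -2 + (x*x + x) = -2 + (x² + x) = -2 + (x + x²) = -2 + x + x²)
b(B(7, 14), L) - 1*(-48781) = (-2 + (14 + 7) + (14 + 7)²) - 1*(-48781) = (-2 + 21 + 21²) + 48781 = (-2 + 21 + 441) + 48781 = 460 + 48781 = 49241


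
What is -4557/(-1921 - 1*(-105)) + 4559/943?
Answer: 12576395/1712488 ≈ 7.3439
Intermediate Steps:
-4557/(-1921 - 1*(-105)) + 4559/943 = -4557/(-1921 + 105) + 4559*(1/943) = -4557/(-1816) + 4559/943 = -4557*(-1/1816) + 4559/943 = 4557/1816 + 4559/943 = 12576395/1712488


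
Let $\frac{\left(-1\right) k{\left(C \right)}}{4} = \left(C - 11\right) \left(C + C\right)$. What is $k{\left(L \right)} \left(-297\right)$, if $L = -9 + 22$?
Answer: $61776$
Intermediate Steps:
$L = 13$
$k{\left(C \right)} = - 8 C \left(-11 + C\right)$ ($k{\left(C \right)} = - 4 \left(C - 11\right) \left(C + C\right) = - 4 \left(-11 + C\right) 2 C = - 4 \cdot 2 C \left(-11 + C\right) = - 8 C \left(-11 + C\right)$)
$k{\left(L \right)} \left(-297\right) = 8 \cdot 13 \left(11 - 13\right) \left(-297\right) = 8 \cdot 13 \left(-2\right) \left(-297\right) = \left(-208\right) \left(-297\right) = 61776$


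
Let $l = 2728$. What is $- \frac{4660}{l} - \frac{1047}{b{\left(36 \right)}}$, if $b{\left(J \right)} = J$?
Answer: $- \frac{125999}{4092} \approx -30.792$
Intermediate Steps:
$- \frac{4660}{l} - \frac{1047}{b{\left(36 \right)}} = - \frac{4660}{2728} - \frac{1047}{36} = \left(-4660\right) \frac{1}{2728} - \frac{349}{12} = - \frac{1165}{682} - \frac{349}{12} = - \frac{125999}{4092}$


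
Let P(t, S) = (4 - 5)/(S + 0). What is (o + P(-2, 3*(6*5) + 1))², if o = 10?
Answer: 826281/8281 ≈ 99.780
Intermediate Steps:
P(t, S) = -1/S
(o + P(-2, 3*(6*5) + 1))² = (10 - 1/(3*(6*5) + 1))² = (10 - 1/(3*30 + 1))² = (10 - 1/(90 + 1))² = (10 - 1/91)² = (909/91)² = 826281/8281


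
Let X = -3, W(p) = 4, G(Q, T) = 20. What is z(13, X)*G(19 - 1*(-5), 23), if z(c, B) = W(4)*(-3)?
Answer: -240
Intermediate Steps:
z(c, B) = -12 (z(c, B) = 4*(-3) = -12)
z(13, X)*G(19 - 1*(-5), 23) = -12*20 = -240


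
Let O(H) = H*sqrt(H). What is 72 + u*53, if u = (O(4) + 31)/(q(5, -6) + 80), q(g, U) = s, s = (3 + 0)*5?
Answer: 8907/95 ≈ 93.758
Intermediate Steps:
s = 15 (s = 3*5 = 15)
q(g, U) = 15
O(H) = H**(3/2)
u = 39/95 (u = (4**(3/2) + 31)/(15 + 80) = (8 + 31)/95 = 39*(1/95) = 39/95 ≈ 0.41053)
72 + u*53 = 72 + (39/95)*53 = 72 + 2067/95 = 8907/95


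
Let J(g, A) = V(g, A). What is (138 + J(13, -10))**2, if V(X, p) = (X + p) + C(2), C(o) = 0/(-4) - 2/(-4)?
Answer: 80089/4 ≈ 20022.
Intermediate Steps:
C(o) = 1/2 (C(o) = 0*(-1/4) - 2*(-1/4) = 0 + 1/2 = 1/2)
V(X, p) = 1/2 + X + p (V(X, p) = (X + p) + 1/2 = 1/2 + X + p)
J(g, A) = 1/2 + A + g (J(g, A) = 1/2 + g + A = 1/2 + A + g)
(138 + J(13, -10))**2 = (138 + (1/2 - 10 + 13))**2 = (138 + 7/2)**2 = (283/2)**2 = 80089/4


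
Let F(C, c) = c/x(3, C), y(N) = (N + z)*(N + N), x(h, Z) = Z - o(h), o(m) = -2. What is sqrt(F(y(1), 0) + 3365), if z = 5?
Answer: sqrt(3365) ≈ 58.009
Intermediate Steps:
x(h, Z) = 2 + Z (x(h, Z) = Z - 1*(-2) = Z + 2 = 2 + Z)
y(N) = 2*N*(5 + N) (y(N) = (N + 5)*(N + N) = (5 + N)*(2*N) = 2*N*(5 + N))
F(C, c) = c/(2 + C)
sqrt(F(y(1), 0) + 3365) = sqrt(0/(2 + 2*1*(5 + 1)) + 3365) = sqrt(0/(2 + 2*1*6) + 3365) = sqrt(0/(2 + 12) + 3365) = sqrt(0/14 + 3365) = sqrt(0*(1/14) + 3365) = sqrt(0 + 3365) = sqrt(3365)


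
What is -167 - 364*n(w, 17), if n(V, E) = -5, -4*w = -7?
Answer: 1653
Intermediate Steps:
w = 7/4 (w = -¼*(-7) = 7/4 ≈ 1.7500)
-167 - 364*n(w, 17) = -167 - 364*(-5) = -167 + 1820 = 1653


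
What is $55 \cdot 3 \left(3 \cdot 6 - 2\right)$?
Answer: $2640$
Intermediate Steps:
$55 \cdot 3 \left(3 \cdot 6 - 2\right) = 55 \cdot 3 \left(18 - 2\right) = 55 \cdot 3 \cdot 16 = 55 \cdot 48 = 2640$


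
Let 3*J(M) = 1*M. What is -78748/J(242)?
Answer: -118122/121 ≈ -976.21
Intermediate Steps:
J(M) = M/3 (J(M) = (1*M)/3 = M/3)
-78748/J(242) = -78748/((⅓)*242) = -78748/242/3 = -78748*3/242 = -118122/121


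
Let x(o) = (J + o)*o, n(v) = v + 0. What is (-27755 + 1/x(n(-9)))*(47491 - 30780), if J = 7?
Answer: -8348631779/18 ≈ -4.6381e+8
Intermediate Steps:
n(v) = v
x(o) = o*(7 + o) (x(o) = (7 + o)*o = o*(7 + o))
(-27755 + 1/x(n(-9)))*(47491 - 30780) = (-27755 + 1/(-9*(7 - 9)))*(47491 - 30780) = (-27755 + 1/(-9*(-2)))*16711 = (-27755 + 1/18)*16711 = -499589/18*16711 = -8348631779/18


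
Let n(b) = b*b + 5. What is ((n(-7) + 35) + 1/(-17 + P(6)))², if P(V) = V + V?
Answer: 197136/25 ≈ 7885.4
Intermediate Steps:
P(V) = 2*V
n(b) = 5 + b² (n(b) = b² + 5 = 5 + b²)
((n(-7) + 35) + 1/(-17 + P(6)))² = (((5 + (-7)²) + 35) + 1/(-17 + 2*6))² = (((5 + 49) + 35) + 1/(-17 + 12))² = ((54 + 35) + 1/(-5))² = (89 - ⅕)² = (444/5)² = 197136/25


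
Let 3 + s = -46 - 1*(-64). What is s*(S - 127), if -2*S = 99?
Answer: -5295/2 ≈ -2647.5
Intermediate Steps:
S = -99/2 (S = -1/2*99 = -99/2 ≈ -49.500)
s = 15 (s = -3 + (-46 - 1*(-64)) = -3 + (-46 + 64) = -3 + 18 = 15)
s*(S - 127) = 15*(-99/2 - 127) = 15*(-353/2) = -5295/2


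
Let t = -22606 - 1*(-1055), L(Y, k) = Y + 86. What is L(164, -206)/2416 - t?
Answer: 26033733/1208 ≈ 21551.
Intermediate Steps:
L(Y, k) = 86 + Y
t = -21551 (t = -22606 + 1055 = -21551)
L(164, -206)/2416 - t = (86 + 164)/2416 - 1*(-21551) = 250*(1/2416) + 21551 = 125/1208 + 21551 = 26033733/1208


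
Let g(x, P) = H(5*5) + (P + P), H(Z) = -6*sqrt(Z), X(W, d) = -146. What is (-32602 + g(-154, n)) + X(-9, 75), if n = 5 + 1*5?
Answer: -32758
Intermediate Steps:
n = 10 (n = 5 + 5 = 10)
g(x, P) = -30 + 2*P (g(x, P) = -6*sqrt(5*5) + (P + P) = -6*sqrt(25) + 2*P = -6*5 + 2*P = -30 + 2*P)
(-32602 + g(-154, n)) + X(-9, 75) = (-32602 + (-30 + 2*10)) - 146 = (-32602 + (-30 + 20)) - 146 = (-32602 - 10) - 146 = -32612 - 146 = -32758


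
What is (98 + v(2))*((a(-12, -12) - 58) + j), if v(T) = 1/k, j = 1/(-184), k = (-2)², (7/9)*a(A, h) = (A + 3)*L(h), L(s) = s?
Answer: 40925841/5152 ≈ 7943.7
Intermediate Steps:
a(A, h) = 9*h*(3 + A)/7 (a(A, h) = 9*((A + 3)*h)/7 = 9*((3 + A)*h)/7 = 9*(h*(3 + A))/7 = 9*h*(3 + A)/7)
k = 4
j = -1/184 ≈ -0.0054348
v(T) = ¼ (v(T) = 1/4 = ¼)
(98 + v(2))*((a(-12, -12) - 58) + j) = (98 + ¼)*(((9/7)*(-12)*(3 - 12) - 58) - 1/184) = 393*(((9/7)*(-12)*(-9) - 58) - 1/184)/4 = 393*((972/7 - 58) - 1/184)/4 = 393*(566/7 - 1/184)/4 = (393/4)*(104137/1288) = 40925841/5152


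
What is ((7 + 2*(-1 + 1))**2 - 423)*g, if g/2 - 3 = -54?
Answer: 38148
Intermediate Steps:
g = -102 (g = 6 + 2*(-54) = 6 - 108 = -102)
((7 + 2*(-1 + 1))**2 - 423)*g = ((7 + 2*(-1 + 1))**2 - 423)*(-102) = ((7 + 2*0)**2 - 423)*(-102) = ((7 + 0)**2 - 423)*(-102) = (7**2 - 423)*(-102) = (49 - 423)*(-102) = -374*(-102) = 38148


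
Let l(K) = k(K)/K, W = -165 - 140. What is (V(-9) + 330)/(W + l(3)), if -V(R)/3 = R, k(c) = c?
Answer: -357/304 ≈ -1.1743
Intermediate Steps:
W = -305
V(R) = -3*R
l(K) = 1 (l(K) = K/K = 1)
(V(-9) + 330)/(W + l(3)) = (-3*(-9) + 330)/(-305 + 1) = (27 + 330)/(-304) = 357*(-1/304) = -357/304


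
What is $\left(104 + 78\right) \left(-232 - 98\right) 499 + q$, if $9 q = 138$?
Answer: $- \frac{89909774}{3} \approx -2.997 \cdot 10^{7}$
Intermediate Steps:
$q = \frac{46}{3}$ ($q = \frac{1}{9} \cdot 138 = \frac{46}{3} \approx 15.333$)
$\left(104 + 78\right) \left(-232 - 98\right) 499 + q = \left(104 + 78\right) \left(-232 - 98\right) 499 + \frac{46}{3} = 182 \left(-330\right) 499 + \frac{46}{3} = \left(-60060\right) 499 + \frac{46}{3} = -29969940 + \frac{46}{3} = - \frac{89909774}{3}$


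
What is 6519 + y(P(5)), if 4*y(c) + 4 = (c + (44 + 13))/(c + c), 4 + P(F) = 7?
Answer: 13041/2 ≈ 6520.5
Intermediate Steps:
P(F) = 3 (P(F) = -4 + 7 = 3)
y(c) = -1 + (57 + c)/(8*c) (y(c) = -1 + ((c + (44 + 13))/(c + c))/4 = -1 + ((c + 57)/((2*c)))/4 = -1 + ((57 + c)*(1/(2*c)))/4 = -1 + ((57 + c)/(2*c))/4 = -1 + (57 + c)/(8*c))
6519 + y(P(5)) = 6519 + (⅛)*(57 - 7*3)/3 = 6519 + (⅛)*(⅓)*(57 - 21) = 6519 + (⅛)*(⅓)*36 = 6519 + 3/2 = 13041/2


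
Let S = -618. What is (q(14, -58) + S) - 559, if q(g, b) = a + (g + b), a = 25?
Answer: -1196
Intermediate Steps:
q(g, b) = 25 + b + g (q(g, b) = 25 + (g + b) = 25 + (b + g) = 25 + b + g)
(q(14, -58) + S) - 559 = ((25 - 58 + 14) - 618) - 559 = (-19 - 618) - 559 = -637 - 559 = -1196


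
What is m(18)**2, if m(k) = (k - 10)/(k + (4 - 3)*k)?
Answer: 4/81 ≈ 0.049383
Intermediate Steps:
m(k) = (-10 + k)/(2*k) (m(k) = (-10 + k)/(k + 1*k) = (-10 + k)/(k + k) = (-10 + k)/((2*k)) = (-10 + k)*(1/(2*k)) = (-10 + k)/(2*k))
m(18)**2 = ((1/2)*(-10 + 18)/18)**2 = ((1/2)*(1/18)*8)**2 = (2/9)**2 = 4/81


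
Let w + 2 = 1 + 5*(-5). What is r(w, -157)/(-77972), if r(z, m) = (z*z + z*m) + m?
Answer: -4601/77972 ≈ -0.059008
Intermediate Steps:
w = -26 (w = -2 + (1 + 5*(-5)) = -2 + (1 - 25) = -2 - 24 = -26)
r(z, m) = m + z**2 + m*z (r(z, m) = (z**2 + m*z) + m = m + z**2 + m*z)
r(w, -157)/(-77972) = (-157 + (-26)**2 - 157*(-26))/(-77972) = (-157 + 676 + 4082)*(-1/77972) = 4601*(-1/77972) = -4601/77972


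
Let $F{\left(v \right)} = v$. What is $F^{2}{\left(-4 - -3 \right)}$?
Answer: $1$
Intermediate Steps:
$F^{2}{\left(-4 - -3 \right)} = \left(-4 - -3\right)^{2} = \left(-4 + 3\right)^{2} = \left(-1\right)^{2} = 1$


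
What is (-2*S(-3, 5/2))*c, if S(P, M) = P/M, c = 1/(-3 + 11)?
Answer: 3/10 ≈ 0.30000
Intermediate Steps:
c = 1/8 ≈ 0.12500
(-2*S(-3, 5/2))*c = -(-6)/(5/2)*(1/8) = -(-6)/(5*(1/2))*(1/8) = -(-6)/5/2*(1/8) = -(-6)*2/5*(1/8) = -2*(-6/5)*(1/8) = (12/5)*(1/8) = 3/10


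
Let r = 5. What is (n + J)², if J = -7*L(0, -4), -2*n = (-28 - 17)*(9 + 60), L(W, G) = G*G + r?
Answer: 7901721/4 ≈ 1.9754e+6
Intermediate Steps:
L(W, G) = 5 + G² (L(W, G) = G*G + 5 = G² + 5 = 5 + G²)
n = 3105/2 (n = -(-28 - 17)*(9 + 60)/2 = -(-45)*69/2 = -½*(-3105) = 3105/2 ≈ 1552.5)
J = -147 (J = -7*(5 + (-4)²) = -7*(5 + 16) = -7*21 = -147)
(n + J)² = (3105/2 - 147)² = (2811/2)² = 7901721/4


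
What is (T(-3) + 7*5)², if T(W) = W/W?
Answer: 1296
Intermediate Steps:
T(W) = 1
(T(-3) + 7*5)² = (1 + 7*5)² = (1 + 35)² = 36² = 1296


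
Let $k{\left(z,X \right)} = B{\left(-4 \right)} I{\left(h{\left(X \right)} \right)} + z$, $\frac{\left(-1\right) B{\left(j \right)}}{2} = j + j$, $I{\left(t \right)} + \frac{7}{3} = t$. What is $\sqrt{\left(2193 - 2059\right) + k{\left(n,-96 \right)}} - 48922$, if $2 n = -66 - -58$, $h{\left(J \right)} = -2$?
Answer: $-48922 + \frac{\sqrt{546}}{3} \approx -48914.0$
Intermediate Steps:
$I{\left(t \right)} = - \frac{7}{3} + t$
$B{\left(j \right)} = - 4 j$ ($B{\left(j \right)} = - 2 \left(j + j\right) = - 2 \cdot 2 j = - 4 j$)
$n = -4$ ($n = \frac{-66 - -58}{2} = \frac{-66 + 58}{2} = \frac{1}{2} \left(-8\right) = -4$)
$k{\left(z,X \right)} = - \frac{208}{3} + z$ ($k{\left(z,X \right)} = \left(-4\right) \left(-4\right) \left(- \frac{7}{3} - 2\right) + z = 16 \left(- \frac{13}{3}\right) + z = - \frac{208}{3} + z$)
$\sqrt{\left(2193 - 2059\right) + k{\left(n,-96 \right)}} - 48922 = \sqrt{\left(2193 - 2059\right) - \frac{220}{3}} - 48922 = \sqrt{134 - \frac{220}{3}} - 48922 = \sqrt{\frac{182}{3}} - 48922 = \frac{\sqrt{546}}{3} - 48922 = -48922 + \frac{\sqrt{546}}{3}$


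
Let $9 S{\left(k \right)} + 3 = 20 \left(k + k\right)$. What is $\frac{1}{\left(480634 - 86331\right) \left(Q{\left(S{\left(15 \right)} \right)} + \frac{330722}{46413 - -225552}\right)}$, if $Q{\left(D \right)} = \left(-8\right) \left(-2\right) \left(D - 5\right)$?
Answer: $\frac{90655}{35121756639242} \approx 2.5812 \cdot 10^{-9}$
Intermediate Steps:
$S{\left(k \right)} = - \frac{1}{3} + \frac{40 k}{9}$ ($S{\left(k \right)} = - \frac{1}{3} + \frac{20 \left(k + k\right)}{9} = - \frac{1}{3} + \frac{20 \cdot 2 k}{9} = - \frac{1}{3} + \frac{40 k}{9}$)
$Q{\left(D \right)} = -80 + 16 D$ ($Q{\left(D \right)} = 16 \left(D - 5\right) = 16 \left(-5 + D\right) = -80 + 16 D$)
$\frac{1}{\left(480634 - 86331\right) \left(Q{\left(S{\left(15 \right)} \right)} + \frac{330722}{46413 - -225552}\right)} = \frac{1}{\left(480634 - 86331\right) \left(\left(-80 + 16 \left(- \frac{1}{3} + \frac{40}{9} \cdot 15\right)\right) + \frac{330722}{46413 - -225552}\right)} = \frac{1}{394303 \left(\left(-80 + 16 \left(- \frac{1}{3} + \frac{200}{3}\right)\right) + \frac{330722}{46413 + 225552}\right)} = \frac{1}{394303 \left(\left(-80 + 16 \cdot \frac{199}{3}\right) + \frac{330722}{271965}\right)} = \frac{1}{394303 \left(\left(-80 + \frac{3184}{3}\right) + 330722 \cdot \frac{1}{271965}\right)} = \frac{1}{394303 \left(\frac{2944}{3} + \frac{330722}{271965}\right)} = \frac{1}{394303 \cdot \frac{89073014}{90655}} = \frac{1}{\frac{35121756639242}{90655}} = \frac{90655}{35121756639242}$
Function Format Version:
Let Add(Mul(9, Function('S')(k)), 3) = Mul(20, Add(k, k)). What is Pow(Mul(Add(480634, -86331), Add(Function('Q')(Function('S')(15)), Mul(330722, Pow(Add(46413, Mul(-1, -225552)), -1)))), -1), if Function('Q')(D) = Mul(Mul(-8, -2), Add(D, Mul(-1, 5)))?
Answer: Rational(90655, 35121756639242) ≈ 2.5812e-9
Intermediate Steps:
Function('S')(k) = Add(Rational(-1, 3), Mul(Rational(40, 9), k)) (Function('S')(k) = Add(Rational(-1, 3), Mul(Rational(1, 9), Mul(20, Add(k, k)))) = Add(Rational(-1, 3), Mul(Rational(1, 9), Mul(20, Mul(2, k)))) = Add(Rational(-1, 3), Mul(Rational(1, 9), Mul(40, k))) = Add(Rational(-1, 3), Mul(Rational(40, 9), k)))
Function('Q')(D) = Add(-80, Mul(16, D)) (Function('Q')(D) = Mul(16, Add(D, -5)) = Mul(16, Add(-5, D)) = Add(-80, Mul(16, D)))
Pow(Mul(Add(480634, -86331), Add(Function('Q')(Function('S')(15)), Mul(330722, Pow(Add(46413, Mul(-1, -225552)), -1)))), -1) = Pow(Mul(Add(480634, -86331), Add(Add(-80, Mul(16, Add(Rational(-1, 3), Mul(Rational(40, 9), 15)))), Mul(330722, Pow(Add(46413, Mul(-1, -225552)), -1)))), -1) = Pow(Mul(394303, Add(Add(-80, Mul(16, Add(Rational(-1, 3), Rational(200, 3)))), Mul(330722, Pow(Add(46413, 225552), -1)))), -1) = Pow(Mul(394303, Add(Add(-80, Mul(16, Rational(199, 3))), Mul(330722, Pow(271965, -1)))), -1) = Pow(Mul(394303, Add(Add(-80, Rational(3184, 3)), Mul(330722, Rational(1, 271965)))), -1) = Pow(Mul(394303, Add(Rational(2944, 3), Rational(330722, 271965))), -1) = Pow(Mul(394303, Rational(89073014, 90655)), -1) = Pow(Rational(35121756639242, 90655), -1) = Rational(90655, 35121756639242)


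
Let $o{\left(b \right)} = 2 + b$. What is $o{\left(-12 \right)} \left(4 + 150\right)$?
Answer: $-1540$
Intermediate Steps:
$o{\left(-12 \right)} \left(4 + 150\right) = \left(2 - 12\right) \left(4 + 150\right) = \left(-10\right) 154 = -1540$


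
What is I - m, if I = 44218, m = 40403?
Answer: 3815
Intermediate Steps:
I - m = 44218 - 1*40403 = 44218 - 40403 = 3815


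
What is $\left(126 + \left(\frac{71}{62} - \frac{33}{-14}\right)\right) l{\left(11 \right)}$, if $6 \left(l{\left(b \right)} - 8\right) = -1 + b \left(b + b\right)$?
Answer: $\frac{4060739}{651} \approx 6237.7$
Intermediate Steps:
$l{\left(b \right)} = \frac{47}{6} + \frac{b^{2}}{3}$ ($l{\left(b \right)} = 8 + \frac{-1 + b \left(b + b\right)}{6} = 8 + \frac{-1 + b 2 b}{6} = 8 + \frac{-1 + 2 b^{2}}{6} = 8 + \left(- \frac{1}{6} + \frac{b^{2}}{3}\right) = \frac{47}{6} + \frac{b^{2}}{3}$)
$\left(126 + \left(\frac{71}{62} - \frac{33}{-14}\right)\right) l{\left(11 \right)} = \left(126 + \left(\frac{71}{62} - \frac{33}{-14}\right)\right) \left(\frac{47}{6} + \frac{11^{2}}{3}\right) = \left(126 + \left(71 \cdot \frac{1}{62} - - \frac{33}{14}\right)\right) \left(\frac{47}{6} + \frac{1}{3} \cdot 121\right) = \left(126 + \left(\frac{71}{62} + \frac{33}{14}\right)\right) \left(\frac{47}{6} + \frac{121}{3}\right) = \left(126 + \frac{760}{217}\right) \frac{289}{6} = \frac{28102}{217} \cdot \frac{289}{6} = \frac{4060739}{651}$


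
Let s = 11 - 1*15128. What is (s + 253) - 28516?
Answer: -43380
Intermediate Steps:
s = -15117 (s = 11 - 15128 = -15117)
(s + 253) - 28516 = (-15117 + 253) - 28516 = -14864 - 28516 = -43380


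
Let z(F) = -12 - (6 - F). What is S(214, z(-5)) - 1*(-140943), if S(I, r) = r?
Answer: 140920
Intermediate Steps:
z(F) = -18 + F (z(F) = -12 + (-6 + F) = -18 + F)
S(214, z(-5)) - 1*(-140943) = (-18 - 5) - 1*(-140943) = -23 + 140943 = 140920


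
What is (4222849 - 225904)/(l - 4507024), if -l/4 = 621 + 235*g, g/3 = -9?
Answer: -3996945/4484128 ≈ -0.89135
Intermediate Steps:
g = -27 (g = 3*(-9) = -27)
l = 22896 (l = -4*(621 + 235*(-27)) = -4*(621 - 6345) = -4*(-5724) = 22896)
(4222849 - 225904)/(l - 4507024) = (4222849 - 225904)/(22896 - 4507024) = 3996945/(-4484128) = 3996945*(-1/4484128) = -3996945/4484128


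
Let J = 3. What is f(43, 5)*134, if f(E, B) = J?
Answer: 402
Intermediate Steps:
f(E, B) = 3
f(43, 5)*134 = 3*134 = 402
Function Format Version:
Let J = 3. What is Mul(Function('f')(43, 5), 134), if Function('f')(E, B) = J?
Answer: 402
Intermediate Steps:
Function('f')(E, B) = 3
Mul(Function('f')(43, 5), 134) = Mul(3, 134) = 402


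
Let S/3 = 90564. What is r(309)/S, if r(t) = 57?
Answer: 19/90564 ≈ 0.00020980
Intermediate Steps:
S = 271692 (S = 3*90564 = 271692)
r(309)/S = 57/271692 = 57*(1/271692) = 19/90564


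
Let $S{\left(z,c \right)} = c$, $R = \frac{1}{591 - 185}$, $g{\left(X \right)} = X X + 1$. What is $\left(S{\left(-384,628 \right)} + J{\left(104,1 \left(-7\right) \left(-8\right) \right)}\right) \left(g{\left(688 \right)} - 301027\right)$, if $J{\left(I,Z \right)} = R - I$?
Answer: $\frac{632065395}{7} \approx 9.0295 \cdot 10^{7}$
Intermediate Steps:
$g{\left(X \right)} = 1 + X^{2}$ ($g{\left(X \right)} = X^{2} + 1 = 1 + X^{2}$)
$R = \frac{1}{406} \approx 0.0024631$
$J{\left(I,Z \right)} = \frac{1}{406} - I$
$\left(S{\left(-384,628 \right)} + J{\left(104,1 \left(-7\right) \left(-8\right) \right)}\right) \left(g{\left(688 \right)} - 301027\right) = \left(628 + \left(\frac{1}{406} - 104\right)\right) \left(\left(1 + 688^{2}\right) - 301027\right) = \left(628 + \left(\frac{1}{406} - 104\right)\right) \left(\left(1 + 473344\right) - 301027\right) = \left(628 - \frac{42223}{406}\right) \left(473345 - 301027\right) = \frac{212745}{406} \cdot 172318 = \frac{632065395}{7}$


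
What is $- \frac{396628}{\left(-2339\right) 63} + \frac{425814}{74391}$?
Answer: $\frac{30750742382}{3654011529} \approx 8.4156$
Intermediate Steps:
$- \frac{396628}{\left(-2339\right) 63} + \frac{425814}{74391} = - \frac{396628}{-147357} + 425814 \cdot \frac{1}{74391} = \left(-396628\right) \left(- \frac{1}{147357}\right) + \frac{141938}{24797} = \frac{396628}{147357} + \frac{141938}{24797} = \frac{30750742382}{3654011529}$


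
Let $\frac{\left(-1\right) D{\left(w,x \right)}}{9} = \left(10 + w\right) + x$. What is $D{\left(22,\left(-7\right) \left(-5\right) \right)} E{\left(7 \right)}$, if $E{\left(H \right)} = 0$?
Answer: $0$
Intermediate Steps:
$D{\left(w,x \right)} = -90 - 9 w - 9 x$ ($D{\left(w,x \right)} = - 9 \left(\left(10 + w\right) + x\right) = - 9 \left(10 + w + x\right) = -90 - 9 w - 9 x$)
$D{\left(22,\left(-7\right) \left(-5\right) \right)} E{\left(7 \right)} = \left(-90 - 198 - 9 \left(\left(-7\right) \left(-5\right)\right)\right) 0 = \left(-90 - 198 - 315\right) 0 = \left(-603\right) 0 = 0$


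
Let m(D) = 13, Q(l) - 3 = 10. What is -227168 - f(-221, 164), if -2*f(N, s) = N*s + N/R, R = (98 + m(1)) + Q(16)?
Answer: -60832141/248 ≈ -2.4529e+5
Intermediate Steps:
Q(l) = 13 (Q(l) = 3 + 10 = 13)
R = 124 (R = (98 + 13) + 13 = 111 + 13 = 124)
f(N, s) = -N/248 - N*s/2 (f(N, s) = -(N*s + N/124)/2 = -(N/124 + N*s)/2 = -N/248 - N*s/2)
-227168 - f(-221, 164) = -227168 - (-1)*(-221)*(1 + 124*164)/248 = -227168 - (-1)*(-221)*(1 + 20336)/248 = -227168 - (-1)*(-221)*20337/248 = -227168 - 1*4494477/248 = -227168 - 4494477/248 = -60832141/248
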